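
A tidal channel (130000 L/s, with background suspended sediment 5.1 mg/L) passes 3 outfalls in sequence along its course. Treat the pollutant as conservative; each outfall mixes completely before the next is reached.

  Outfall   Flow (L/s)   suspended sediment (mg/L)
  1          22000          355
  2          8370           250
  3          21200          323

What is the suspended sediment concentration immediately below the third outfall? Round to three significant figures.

95.9 mg/L

After outfall 1: Q = 130000 + 22000 = 152000 L/s; C = (130000·5.100 + 22000·355.0)/152000 = 55.74 mg/L.
After outfall 2: Q = 152000 + 8370 = 160400 L/s; C = (152000·55.74 + 8370·250.0)/160400 = 65.88 mg/L.
After outfall 3: Q = 160400 + 21200 = 181600 L/s; C = (160400·65.88 + 21200·323.0)/181600 = 95.90 mg/L.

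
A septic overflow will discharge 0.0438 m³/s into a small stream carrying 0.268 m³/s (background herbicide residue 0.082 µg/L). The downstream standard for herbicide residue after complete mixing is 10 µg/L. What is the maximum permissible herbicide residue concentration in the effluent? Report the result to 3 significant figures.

At the limit, (Qr·Cr + Qe·Cₑ)/(Qr + Qe) = 10:
Cₑ = (0.3118·10 − 0.2680·0.08200) / 0.04380 = 70.69 µg/L.

70.7 µg/L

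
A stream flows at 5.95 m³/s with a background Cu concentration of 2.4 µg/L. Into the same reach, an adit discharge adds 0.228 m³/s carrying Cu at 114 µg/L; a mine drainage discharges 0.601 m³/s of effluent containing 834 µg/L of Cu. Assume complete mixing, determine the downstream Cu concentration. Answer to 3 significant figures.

79.9 µg/L

Mixed concentration C = ΣQC/ΣQ = (5.950·2.400 + 0.2280·114.0 + 0.6010·834.0) / 6.779 = 541.5/6.779 = 79.88 µg/L.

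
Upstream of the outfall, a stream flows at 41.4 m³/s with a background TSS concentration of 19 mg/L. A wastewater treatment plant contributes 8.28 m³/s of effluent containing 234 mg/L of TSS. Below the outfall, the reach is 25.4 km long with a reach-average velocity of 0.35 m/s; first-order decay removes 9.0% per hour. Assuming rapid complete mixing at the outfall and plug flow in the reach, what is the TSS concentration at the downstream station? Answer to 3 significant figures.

8.19 mg/L

Mixed concentration C = ΣQC/ΣQ = (41.40·19.00 + 8.280·234.0) / 49.68 = 2724/49.68 = 54.83 mg/L.
Travel time t = 25.4·1000 / 0.35 = 72570 s = 20.16 h.
9.0%/h lost → k = −ln(1 − 0.09) = 0.09431 h⁻¹.
Decay over the reach: 54.83·exp(−kt) = 54.83·0.1494 = 8.192 mg/L.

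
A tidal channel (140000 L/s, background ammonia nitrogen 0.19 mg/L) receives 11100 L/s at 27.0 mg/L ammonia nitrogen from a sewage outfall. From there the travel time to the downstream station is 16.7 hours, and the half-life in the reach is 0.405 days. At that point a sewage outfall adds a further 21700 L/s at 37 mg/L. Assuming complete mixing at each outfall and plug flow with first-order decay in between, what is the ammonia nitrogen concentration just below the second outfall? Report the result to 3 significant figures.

After mixing, C = (140000·0.1900 + 11100·27.00) / 151100 = 326300/151100 = 2.159 mg/L; combined flow 151100 L/s.
Half-life 0.405 d → k = ln 2 / 0.405 = 1.711 d⁻¹.
First-order decay: C = 2.159·exp(−k·t) = 2.159·0.3039 = 0.6564 mg/L.
Second outfall: C = (151100·0.6564 + 21700·37.00)/172800 = 5.220 mg/L.

5.22 mg/L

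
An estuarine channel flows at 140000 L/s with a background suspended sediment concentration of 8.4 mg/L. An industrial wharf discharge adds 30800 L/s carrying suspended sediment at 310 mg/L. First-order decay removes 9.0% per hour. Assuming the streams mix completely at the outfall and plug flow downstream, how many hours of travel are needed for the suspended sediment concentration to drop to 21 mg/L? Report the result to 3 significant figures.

After mixing, C = (140000·8.400 + 30800·310.0) / 170800 = 10720000/170800 = 62.79 mg/L.
9.0%/h lost → k = −ln(1 − 0.09) = 0.09431 h⁻¹.
62.79·exp(−k·t) = 21 → t = ln(62.79/21)/k = 41810 s = 11.61 h.

11.6 h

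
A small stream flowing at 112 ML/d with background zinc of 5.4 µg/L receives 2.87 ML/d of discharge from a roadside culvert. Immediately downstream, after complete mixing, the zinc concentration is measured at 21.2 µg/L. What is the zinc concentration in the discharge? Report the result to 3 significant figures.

638 µg/L

Mass balance: 112.0·5.400 + 2.870·Cₑ = 114.9·21.20
→ Cₑ = (114.9·21.20 − 112.0·5.400) / 2.870 = 637.8 µg/L.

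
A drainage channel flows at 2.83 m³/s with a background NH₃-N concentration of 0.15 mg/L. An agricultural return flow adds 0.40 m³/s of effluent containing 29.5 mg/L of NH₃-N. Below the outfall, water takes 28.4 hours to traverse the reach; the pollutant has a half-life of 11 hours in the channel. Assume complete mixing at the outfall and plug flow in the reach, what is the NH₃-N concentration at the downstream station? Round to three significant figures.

0.632 mg/L

Flow-weighted average: C = (2.830·0.1500 + 0.4000·29.50) / 3.230 = 12.22/3.230 = 3.785 mg/L.
Half-life 11 h → k = ln 2 / 11 = 0.06301 h⁻¹ = 1.512 d⁻¹.
Applying C = C₀e^(−kt): 3.785 × 0.1670 = 0.6322 mg/L.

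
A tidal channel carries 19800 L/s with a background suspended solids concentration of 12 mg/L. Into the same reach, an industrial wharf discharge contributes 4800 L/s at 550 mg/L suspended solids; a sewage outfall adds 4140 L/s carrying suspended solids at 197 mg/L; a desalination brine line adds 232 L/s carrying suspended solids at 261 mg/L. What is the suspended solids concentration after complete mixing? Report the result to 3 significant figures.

130 mg/L

Mass balance: C = (19800·12.00 + 4800·550.0 + 4140·197.0 + 232.0·261.0) / 28970 = 3754000/28970 = 129.6 mg/L.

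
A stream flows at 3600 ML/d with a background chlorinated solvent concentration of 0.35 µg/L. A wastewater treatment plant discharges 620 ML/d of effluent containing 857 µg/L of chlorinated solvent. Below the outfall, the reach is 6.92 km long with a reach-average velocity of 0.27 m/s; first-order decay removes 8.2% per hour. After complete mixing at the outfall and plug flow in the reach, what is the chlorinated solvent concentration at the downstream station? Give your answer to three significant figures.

Conservation of mass: C = (3600·0.3500 + 620.0·857.0) / 4220 = 532600/4220 = 126.2 µg/L.
Travel time t = 6.92·1000 / 0.27 = 25630 s = 7.119 h.
8.2%/h lost → k = −ln(1 − 0.082) = 0.08556 h⁻¹.
Applying C = C₀e^(−kt): 126.2 × 0.5438 = 68.64 µg/L.

68.6 µg/L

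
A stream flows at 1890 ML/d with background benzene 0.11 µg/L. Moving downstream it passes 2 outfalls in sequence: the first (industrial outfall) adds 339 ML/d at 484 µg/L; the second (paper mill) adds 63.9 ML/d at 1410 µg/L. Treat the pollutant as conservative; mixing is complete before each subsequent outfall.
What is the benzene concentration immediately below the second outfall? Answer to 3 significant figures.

111 µg/L

After outfall 1: Q = 1890 + 339.0 = 2229 ML/d; C = (1890·0.1100 + 339.0·484.0)/2229 = 73.70 µg/L.
After outfall 2: Q = 2229 + 63.90 = 2293 ML/d; C = (2229·73.70 + 63.90·1410)/2293 = 110.9 µg/L.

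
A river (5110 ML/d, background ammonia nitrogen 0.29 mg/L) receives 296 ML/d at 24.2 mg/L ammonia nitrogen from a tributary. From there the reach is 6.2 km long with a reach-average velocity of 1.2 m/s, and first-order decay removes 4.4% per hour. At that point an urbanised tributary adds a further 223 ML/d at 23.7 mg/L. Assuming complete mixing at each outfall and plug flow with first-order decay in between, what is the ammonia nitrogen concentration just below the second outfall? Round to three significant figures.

2.38 mg/L

Conservation of mass: C = (5110·0.2900 + 296.0·24.20) / 5406 = 8645/5406 = 1.599 mg/L; combined flow 5406 ML/d.
Travel time t = 6.2·1000 / 1.2 = 5167 s = 1.435 h.
4.4%/h lost → k = −ln(1 − 0.044) = 0.04500 h⁻¹.
After decay, C = 1.599 × e^(−kt) = 1.599 × 0.9375 = 1.499 mg/L.
At the second outfall, C = (5406·1.499 + 223.0·23.70) / (5406 + 223.0) = 2.379 mg/L.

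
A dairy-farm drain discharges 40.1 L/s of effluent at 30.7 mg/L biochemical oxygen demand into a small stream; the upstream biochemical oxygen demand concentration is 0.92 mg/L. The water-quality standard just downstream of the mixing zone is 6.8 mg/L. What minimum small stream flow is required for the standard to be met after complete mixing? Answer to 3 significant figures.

163 L/s

Set C_mix = 6.8: (Q·0.9200 + 40.10·30.70) / (Q + 40.10) = 6.8
→ Q = 40.10·(30.70 − 6.8)/(6.8 − 0.9200) = 163.0 L/s.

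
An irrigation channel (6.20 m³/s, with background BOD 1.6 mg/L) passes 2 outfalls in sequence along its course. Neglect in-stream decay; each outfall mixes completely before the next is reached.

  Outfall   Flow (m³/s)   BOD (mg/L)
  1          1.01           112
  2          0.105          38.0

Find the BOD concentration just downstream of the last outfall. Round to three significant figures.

17.4 mg/L

Outfall 1: combined Q = 7.210 m³/s; C = (6.200·1.600 + 1.010·112.0)/7.210 = 17.07 mg/L.
Outfall 2: combined Q = 7.315 m³/s; C = (7.210·17.07 + 0.1050·38.00)/7.315 = 17.37 mg/L.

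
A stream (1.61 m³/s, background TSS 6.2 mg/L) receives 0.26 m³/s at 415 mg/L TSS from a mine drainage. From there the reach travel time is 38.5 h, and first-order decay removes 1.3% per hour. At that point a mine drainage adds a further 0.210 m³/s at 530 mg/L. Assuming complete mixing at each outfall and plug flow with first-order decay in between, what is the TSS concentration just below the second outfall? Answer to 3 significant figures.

Mass balance: C = (1.610·6.200 + 0.2600·415.0) / 1.870 = 117.9/1.870 = 63.04 mg/L; combined flow 1.870 m³/s.
1.3%/h lost → k = −ln(1 − 0.013) = 0.01309 h⁻¹.
After decay, C = 63.04 × e^(−kt) = 63.04 × 0.6042 = 38.09 mg/L.
Second outfall: C = (1.870·38.09 + 0.2100·530.0)/2.080 = 87.75 mg/L.

87.8 mg/L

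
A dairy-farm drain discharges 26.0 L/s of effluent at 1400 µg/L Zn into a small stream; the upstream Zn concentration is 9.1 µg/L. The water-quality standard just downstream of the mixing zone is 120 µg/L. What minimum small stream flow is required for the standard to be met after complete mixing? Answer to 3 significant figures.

Set C_mix = 120: (Q·9.100 + 26.00·1400) / (Q + 26.00) = 120
→ Q = 26.00·(1400 − 120)/(120 − 9.100) = 300.1 L/s.

300 L/s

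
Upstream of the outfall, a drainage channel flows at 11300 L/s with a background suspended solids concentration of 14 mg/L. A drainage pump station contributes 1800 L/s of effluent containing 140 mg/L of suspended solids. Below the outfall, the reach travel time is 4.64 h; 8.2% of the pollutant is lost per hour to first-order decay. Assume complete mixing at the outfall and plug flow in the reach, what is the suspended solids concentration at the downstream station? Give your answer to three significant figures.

After mixing, C = (11300·14.00 + 1800·140.0) / 13100 = 410200/13100 = 31.31 mg/L.
8.2%/h lost → k = −ln(1 − 0.082) = 0.08556 h⁻¹.
After decay, C = 31.31 × e^(−kt) = 31.31 × 0.6723 = 21.05 mg/L.

21.1 mg/L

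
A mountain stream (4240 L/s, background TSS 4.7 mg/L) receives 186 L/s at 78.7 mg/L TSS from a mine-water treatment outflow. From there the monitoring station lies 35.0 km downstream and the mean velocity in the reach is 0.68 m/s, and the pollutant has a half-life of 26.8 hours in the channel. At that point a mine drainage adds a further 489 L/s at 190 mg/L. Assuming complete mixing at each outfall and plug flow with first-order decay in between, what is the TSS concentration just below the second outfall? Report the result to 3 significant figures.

23.8 mg/L

Conservation of mass: C = (4240·4.700 + 186.0·78.70) / 4426 = 34570/4426 = 7.810 mg/L; combined flow 4426 L/s.
Travel time t = 35.0·1000 / 0.68 = 51470 s = 14.30 h.
Half-life 26.8 h → k = ln 2 / 26.8 = 0.02586 h⁻¹ = 0.6207 d⁻¹.
First-order decay: C = 7.810·exp(−k·t) = 7.810·0.6909 = 5.396 mg/L.
Second outfall: C = (4426·5.396 + 489.0·190.0)/4915 = 23.76 mg/L.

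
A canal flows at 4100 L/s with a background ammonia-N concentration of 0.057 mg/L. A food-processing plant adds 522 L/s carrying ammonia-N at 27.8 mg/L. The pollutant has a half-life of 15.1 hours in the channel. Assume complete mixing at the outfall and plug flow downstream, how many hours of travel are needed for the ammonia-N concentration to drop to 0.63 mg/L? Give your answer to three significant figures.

35.3 h

Flow-weighted average: C = (4100·0.05700 + 522.0·27.80) / 4622 = 14750/4622 = 3.190 mg/L.
Half-life 15.1 h → k = ln 2 / 15.1 = 0.04590 h⁻¹ = 1.102 d⁻¹.
3.190·exp(−k·t) = 0.63 → t = ln(3.190/0.63)/k = 127200 s = 35.34 h.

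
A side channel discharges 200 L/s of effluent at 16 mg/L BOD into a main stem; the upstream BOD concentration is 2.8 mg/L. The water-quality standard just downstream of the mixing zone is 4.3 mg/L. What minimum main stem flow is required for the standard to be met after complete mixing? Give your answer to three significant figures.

1560 L/s

Set C_mix = 4.3: (Q·2.800 + 200.0·16.00) / (Q + 200.0) = 4.3
→ Q = 200.0·(16.00 − 4.3)/(4.3 − 2.800) = 1560 L/s.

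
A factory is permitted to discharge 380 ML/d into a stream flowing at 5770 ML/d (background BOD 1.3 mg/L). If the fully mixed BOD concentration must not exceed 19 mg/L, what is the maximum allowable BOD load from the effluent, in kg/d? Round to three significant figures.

Mass balance at the limit: 5770·1.300 + 380.0·Cₑ = 6150·19 → Cₑ = 287.8 mg/L.
380.0 ML/d = 4.398 m³/s. Load = 4.398 m³/s × 287.8 g/m³ × 86 400 s/d = 109300 kg/d.

109000 kg/d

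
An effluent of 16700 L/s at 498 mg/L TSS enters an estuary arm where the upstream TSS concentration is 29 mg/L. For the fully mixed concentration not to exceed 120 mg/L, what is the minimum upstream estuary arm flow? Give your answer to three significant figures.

69400 L/s

Set C_mix = 120: (Q·29.00 + 16700·498.0) / (Q + 16700) = 120
→ Q = 16700·(498.0 − 120)/(120 − 29.00) = 69370 L/s.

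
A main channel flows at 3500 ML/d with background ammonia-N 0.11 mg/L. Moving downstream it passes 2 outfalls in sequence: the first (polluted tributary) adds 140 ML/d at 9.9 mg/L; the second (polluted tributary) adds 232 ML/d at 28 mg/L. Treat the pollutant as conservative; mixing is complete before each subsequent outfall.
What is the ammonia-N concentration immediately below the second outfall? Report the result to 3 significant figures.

After outfall 1: Q = 3500 + 140.0 = 3640 ML/d; C = (3500·0.1100 + 140.0·9.900)/3640 = 0.4865 mg/L.
After outfall 2: Q = 3640 + 232.0 = 3872 ML/d; C = (3640·0.4865 + 232.0·28.00)/3872 = 2.135 mg/L.

2.14 mg/L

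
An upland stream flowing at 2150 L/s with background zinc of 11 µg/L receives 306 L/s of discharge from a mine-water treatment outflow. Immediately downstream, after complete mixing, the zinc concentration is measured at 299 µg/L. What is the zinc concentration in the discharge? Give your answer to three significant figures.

2320 µg/L

Mass balance: 2150·11.00 + 306.0·Cₑ = 2456·299.0
→ Cₑ = (2456·299.0 − 2150·11.00) / 306.0 = 2323 µg/L.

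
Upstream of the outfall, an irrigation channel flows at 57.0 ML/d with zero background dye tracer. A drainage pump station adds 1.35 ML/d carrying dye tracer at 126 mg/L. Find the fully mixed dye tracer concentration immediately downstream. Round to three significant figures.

2.92 mg/L

After mixing, C = (57.00·0 + 1.350·126.0) / 58.35 = 170.1/58.35 = 2.915 mg/L.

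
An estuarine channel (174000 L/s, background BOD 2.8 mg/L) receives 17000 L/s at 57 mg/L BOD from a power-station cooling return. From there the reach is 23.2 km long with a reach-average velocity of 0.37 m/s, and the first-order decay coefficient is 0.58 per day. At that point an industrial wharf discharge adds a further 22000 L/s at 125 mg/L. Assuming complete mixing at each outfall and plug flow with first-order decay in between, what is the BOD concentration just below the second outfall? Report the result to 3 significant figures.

17.4 mg/L

After mixing, C = (174000·2.800 + 17000·57.00) / 191000 = 1456000/191000 = 7.624 mg/L; combined flow 191000 L/s.
Travel time t = 23.2·1000 / 0.37 = 62700 s = 17.42 h.
Decay over the reach: 7.624·exp(−kt) = 7.624·0.6564 = 5.005 mg/L.
Second outfall: C = (191000·5.005 + 22000·125.0)/213000 = 17.40 mg/L.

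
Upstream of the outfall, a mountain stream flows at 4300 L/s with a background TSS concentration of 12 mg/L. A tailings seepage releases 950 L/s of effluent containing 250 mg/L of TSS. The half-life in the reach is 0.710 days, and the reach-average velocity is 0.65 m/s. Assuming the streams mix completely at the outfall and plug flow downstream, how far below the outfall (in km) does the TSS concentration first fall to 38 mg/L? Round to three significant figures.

21.3 km

Flow-weighted average: C = (4300·12.00 + 950.0·250.0) / 5250 = 289100/5250 = 55.07 mg/L.
Half-life 0.710 d → k = ln 2 / 0.710 = 0.9763 d⁻¹.
Set 55.07·exp(−k·t) = 38 → t = ln(55.07/38)/k = 32830 s = 9.119 h.
Distance = v·t = 0.65·32830 = 21340 m = 21.34 km.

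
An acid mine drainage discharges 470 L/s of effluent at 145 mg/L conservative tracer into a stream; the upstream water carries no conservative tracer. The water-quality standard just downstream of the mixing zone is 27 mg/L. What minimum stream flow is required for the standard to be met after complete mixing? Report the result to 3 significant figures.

Set C_mix = 27: (Q·0 + 470.0·145.0) / (Q + 470.0) = 27
→ Q = 470.0·(145.0 − 27)/(27 − 0) = 2054 L/s.

2050 L/s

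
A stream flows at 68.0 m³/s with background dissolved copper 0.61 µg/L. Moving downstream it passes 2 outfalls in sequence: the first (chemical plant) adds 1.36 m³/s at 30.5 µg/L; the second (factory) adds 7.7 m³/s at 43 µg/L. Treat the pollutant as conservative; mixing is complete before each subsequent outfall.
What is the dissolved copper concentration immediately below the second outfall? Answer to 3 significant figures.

Below outfall 1: Q → 69.36 m³/s, C = (68.00·0.6100 + 1.360·30.50)/69.36 = 1.196 µg/L.
Below outfall 2: Q → 77.06 m³/s, C = (69.36·1.196 + 7.700·43.00)/77.06 = 5.373 µg/L.

5.37 µg/L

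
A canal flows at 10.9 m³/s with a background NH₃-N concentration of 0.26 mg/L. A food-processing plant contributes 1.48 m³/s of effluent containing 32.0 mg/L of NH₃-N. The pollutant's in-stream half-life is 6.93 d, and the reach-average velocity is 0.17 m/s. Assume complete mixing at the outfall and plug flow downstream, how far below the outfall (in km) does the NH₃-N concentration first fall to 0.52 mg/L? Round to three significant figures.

302 km

Flow-weighted average: C = (10.90·0.2600 + 1.480·32.00) / 12.38 = 50.19/12.38 = 4.054 mg/L.
Half-life 6.93 d → k = ln 2 / 6.93 = 0.1000 d⁻¹.
Set 4.054·exp(−k·t) = 0.52 → t = ln(4.054/0.52)/k = 1774000 s = 492.8 h.
Distance = v·t = 0.17·1774000 = 301600 m = 301.6 km.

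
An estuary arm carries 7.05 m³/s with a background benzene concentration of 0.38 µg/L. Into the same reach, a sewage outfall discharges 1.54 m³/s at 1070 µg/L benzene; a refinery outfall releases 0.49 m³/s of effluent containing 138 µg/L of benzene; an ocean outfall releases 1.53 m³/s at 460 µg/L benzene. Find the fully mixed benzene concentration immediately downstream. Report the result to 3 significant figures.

Flow-weighted average: C = (7.050·0.3800 + 1.540·1070 + 0.4900·138.0 + 1.530·460.0) / 10.61 = 2422/10.61 = 228.3 µg/L.

228 µg/L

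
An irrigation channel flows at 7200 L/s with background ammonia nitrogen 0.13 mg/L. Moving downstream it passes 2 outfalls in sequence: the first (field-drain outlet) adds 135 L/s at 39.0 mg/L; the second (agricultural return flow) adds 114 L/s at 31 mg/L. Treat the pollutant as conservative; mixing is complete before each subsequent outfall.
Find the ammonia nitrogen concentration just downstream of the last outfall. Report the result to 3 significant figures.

1.31 mg/L

Outfall 1: combined Q = 7335 L/s; C = (7200·0.1300 + 135.0·39.00)/7335 = 0.8454 mg/L.
Outfall 2: combined Q = 7449 L/s; C = (7335·0.8454 + 114.0·31.00)/7449 = 1.307 mg/L.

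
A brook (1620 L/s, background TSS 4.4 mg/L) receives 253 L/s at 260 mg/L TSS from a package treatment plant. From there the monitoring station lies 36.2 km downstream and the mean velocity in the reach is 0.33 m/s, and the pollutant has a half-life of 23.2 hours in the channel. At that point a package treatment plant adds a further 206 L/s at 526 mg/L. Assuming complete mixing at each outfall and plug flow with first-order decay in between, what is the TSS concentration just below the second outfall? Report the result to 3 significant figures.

66.2 mg/L

After mixing, C = (1620·4.400 + 253.0·260.0) / 1873 = 72910/1873 = 38.93 mg/L; combined flow 1873 L/s.
Travel time t = 36.2·1000 / 0.33 = 109700 s = 30.47 h.
Half-life 23.2 h → k = ln 2 / 23.2 = 0.02988 h⁻¹ = 0.7170 d⁻¹.
Decay over the reach: 38.93·exp(−kt) = 38.93·0.4024 = 15.66 mg/L.
At the second outfall, C = (1873·15.66 + 206.0·526.0) / (1873 + 206.0) = 66.23 mg/L.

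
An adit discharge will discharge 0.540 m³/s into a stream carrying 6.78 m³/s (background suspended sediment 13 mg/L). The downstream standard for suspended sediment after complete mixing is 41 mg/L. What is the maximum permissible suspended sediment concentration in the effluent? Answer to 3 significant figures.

393 mg/L

At the limit, (Qr·Cr + Qe·Cₑ)/(Qr + Qe) = 41:
Cₑ = (7.320·41 − 6.780·13.00) / 0.5400 = 392.6 mg/L.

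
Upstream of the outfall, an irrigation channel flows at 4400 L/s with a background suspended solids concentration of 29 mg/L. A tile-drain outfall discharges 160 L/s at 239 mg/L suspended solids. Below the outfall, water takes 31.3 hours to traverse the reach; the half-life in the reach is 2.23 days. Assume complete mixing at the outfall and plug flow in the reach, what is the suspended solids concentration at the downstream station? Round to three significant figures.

Mass balance: C = (4400·29.00 + 160.0·239.0) / 4560 = 165800/4560 = 36.37 mg/L.
Half-life 2.23 d → k = ln 2 / 2.23 = 0.3108 d⁻¹.
First-order decay: C = 36.37·exp(−k·t) = 36.37·0.6667 = 24.25 mg/L.

24.2 mg/L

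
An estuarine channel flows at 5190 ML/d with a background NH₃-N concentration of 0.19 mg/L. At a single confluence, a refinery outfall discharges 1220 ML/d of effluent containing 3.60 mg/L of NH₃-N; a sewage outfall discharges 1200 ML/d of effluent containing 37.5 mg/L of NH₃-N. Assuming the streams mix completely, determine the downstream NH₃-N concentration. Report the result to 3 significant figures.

Conservation of mass: C = (5190·0.1900 + 1220·3.600 + 1200·37.50) / 7610 = 50380/7610 = 6.620 mg/L.

6.62 mg/L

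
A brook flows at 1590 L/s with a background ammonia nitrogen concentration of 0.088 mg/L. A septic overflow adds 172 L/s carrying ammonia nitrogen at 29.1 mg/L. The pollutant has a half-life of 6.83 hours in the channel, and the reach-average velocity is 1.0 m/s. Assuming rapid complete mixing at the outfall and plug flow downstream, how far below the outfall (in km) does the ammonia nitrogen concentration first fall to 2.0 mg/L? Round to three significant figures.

Conservation of mass: C = (1590·0.08800 + 172.0·29.10) / 1762 = 5145/1762 = 2.920 mg/L.
Half-life 6.83 h → k = ln 2 / 6.83 = 0.1015 h⁻¹ = 2.436 d⁻¹.
Set 2.920·exp(−k·t) = 2.0 → t = ln(2.920/2.0)/k = 13420 s = 3.729 h.
Distance = v·t = 1.0·13420 = 13420 m = 13.42 km.

13.4 km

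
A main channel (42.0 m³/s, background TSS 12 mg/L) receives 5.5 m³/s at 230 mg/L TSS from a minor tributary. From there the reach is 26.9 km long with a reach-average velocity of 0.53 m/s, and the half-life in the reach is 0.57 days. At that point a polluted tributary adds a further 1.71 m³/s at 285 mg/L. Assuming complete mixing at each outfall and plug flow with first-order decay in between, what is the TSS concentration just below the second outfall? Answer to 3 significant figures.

Mass balance: C = (42.00·12.00 + 5.500·230.0) / 47.50 = 1769/47.50 = 37.24 mg/L; combined flow 47.50 m³/s.
Travel time t = 26.9·1000 / 0.53 = 50750 s = 14.10 h.
Half-life 0.57 d → k = ln 2 / 0.57 = 1.216 d⁻¹.
After decay, C = 37.24 × e^(−kt) = 37.24 × 0.4895 = 18.23 mg/L.
Second outfall: C = (47.50·18.23 + 1.710·285.0)/49.21 = 27.50 mg/L.

27.5 mg/L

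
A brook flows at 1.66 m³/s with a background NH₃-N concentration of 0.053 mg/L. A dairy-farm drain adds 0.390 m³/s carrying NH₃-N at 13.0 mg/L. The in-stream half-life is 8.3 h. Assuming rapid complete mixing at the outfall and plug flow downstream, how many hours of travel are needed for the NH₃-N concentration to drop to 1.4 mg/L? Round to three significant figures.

7.02 h

Conservation of mass: C = (1.660·0.05300 + 0.3900·13.00) / 2.050 = 5.158/2.050 = 2.516 mg/L.
Half-life 8.3 h → k = ln 2 / 8.3 = 0.08351 h⁻¹ = 2.004 d⁻¹.
2.516·exp(−k·t) = 1.4 → t = ln(2.516/1.4)/k = 25270 s = 7.020 h.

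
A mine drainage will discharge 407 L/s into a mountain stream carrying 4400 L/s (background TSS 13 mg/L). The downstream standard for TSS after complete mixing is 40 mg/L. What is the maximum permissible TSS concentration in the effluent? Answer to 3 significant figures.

At the limit, (Qr·Cr + Qe·Cₑ)/(Qr + Qe) = 40:
Cₑ = (4807·40 − 4400·13.00) / 407.0 = 331.9 mg/L.

332 mg/L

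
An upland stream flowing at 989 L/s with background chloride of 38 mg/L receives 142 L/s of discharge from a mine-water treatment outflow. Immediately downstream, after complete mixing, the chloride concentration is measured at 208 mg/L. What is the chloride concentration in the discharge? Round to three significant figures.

Mass balance: 989.0·38.00 + 142.0·Cₑ = 1131·208.0
→ Cₑ = (1131·208.0 − 989.0·38.00) / 142.0 = 1392 mg/L.

1390 mg/L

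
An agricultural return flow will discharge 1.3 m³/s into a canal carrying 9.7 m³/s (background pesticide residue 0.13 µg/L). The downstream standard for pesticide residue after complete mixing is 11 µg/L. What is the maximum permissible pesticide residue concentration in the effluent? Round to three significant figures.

At the limit, (Qr·Cr + Qe·Cₑ)/(Qr + Qe) = 11:
Cₑ = (11.00·11 − 9.700·0.1300) / 1.300 = 92.11 µg/L.

92.1 µg/L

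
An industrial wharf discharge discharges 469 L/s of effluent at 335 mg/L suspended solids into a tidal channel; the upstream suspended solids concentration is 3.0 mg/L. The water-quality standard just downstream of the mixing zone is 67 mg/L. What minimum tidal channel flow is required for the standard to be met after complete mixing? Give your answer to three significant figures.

Set C_mix = 67: (Q·3.000 + 469.0·335.0) / (Q + 469.0) = 67
→ Q = 469.0·(335.0 − 67)/(67 − 3.000) = 1964 L/s.

1960 L/s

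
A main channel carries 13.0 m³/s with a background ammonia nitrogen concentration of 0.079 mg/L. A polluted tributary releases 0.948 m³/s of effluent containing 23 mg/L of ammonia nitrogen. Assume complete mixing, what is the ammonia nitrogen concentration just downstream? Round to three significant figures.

1.64 mg/L

Mixed concentration C = ΣQC/ΣQ = (13.00·0.07900 + 0.9480·23.00) / 13.95 = 22.83/13.95 = 1.637 mg/L.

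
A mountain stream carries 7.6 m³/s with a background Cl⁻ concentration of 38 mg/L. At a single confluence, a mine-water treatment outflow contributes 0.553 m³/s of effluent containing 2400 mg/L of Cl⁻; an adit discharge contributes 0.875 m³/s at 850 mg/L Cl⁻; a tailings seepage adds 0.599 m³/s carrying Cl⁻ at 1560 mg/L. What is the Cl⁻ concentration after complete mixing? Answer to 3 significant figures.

342 mg/L

Flow-weighted average: C = (7.600·38.00 + 0.5530·2400 + 0.8750·850.0 + 0.5990·1560) / 9.627 = 3294/9.627 = 342.2 mg/L.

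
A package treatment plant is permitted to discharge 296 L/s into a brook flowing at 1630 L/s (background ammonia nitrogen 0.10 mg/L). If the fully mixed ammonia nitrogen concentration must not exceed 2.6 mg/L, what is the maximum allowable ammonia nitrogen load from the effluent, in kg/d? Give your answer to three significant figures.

Mass balance at the limit: 1630·0.1000 + 296.0·Cₑ = 1926·2.6 → Cₑ = 16.37 mg/L.
296.0 L/s = 0.2960 m³/s. Load = 0.2960 m³/s × 16.37 g/m³ × 86 400 s/d = 418.6 kg/d.

419 kg/d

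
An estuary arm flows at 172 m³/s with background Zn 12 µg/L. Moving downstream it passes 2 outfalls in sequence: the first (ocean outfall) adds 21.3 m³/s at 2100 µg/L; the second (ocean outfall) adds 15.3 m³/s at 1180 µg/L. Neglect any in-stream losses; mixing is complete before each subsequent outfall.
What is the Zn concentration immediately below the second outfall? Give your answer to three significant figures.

Below outfall 1: Q → 193.3 m³/s, C = (172.0·12.00 + 21.30·2100)/193.3 = 242.1 µg/L.
Below outfall 2: Q → 208.6 m³/s, C = (193.3·242.1 + 15.30·1180)/208.6 = 310.9 µg/L.

311 µg/L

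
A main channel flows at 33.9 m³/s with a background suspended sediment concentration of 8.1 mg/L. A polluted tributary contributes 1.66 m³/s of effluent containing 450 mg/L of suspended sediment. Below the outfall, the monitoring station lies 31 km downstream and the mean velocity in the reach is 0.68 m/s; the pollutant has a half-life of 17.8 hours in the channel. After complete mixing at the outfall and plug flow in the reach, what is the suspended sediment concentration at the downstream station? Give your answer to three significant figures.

17.5 mg/L

Mixed concentration C = ΣQC/ΣQ = (33.90·8.100 + 1.660·450.0) / 35.56 = 1022/35.56 = 28.73 mg/L.
Travel time t = 31·1000 / 0.68 = 45590 s = 12.66 h.
Half-life 17.8 h → k = ln 2 / 17.8 = 0.03894 h⁻¹ = 0.9346 d⁻¹.
Decay over the reach: 28.73·exp(−kt) = 28.73·0.6107 = 17.55 mg/L.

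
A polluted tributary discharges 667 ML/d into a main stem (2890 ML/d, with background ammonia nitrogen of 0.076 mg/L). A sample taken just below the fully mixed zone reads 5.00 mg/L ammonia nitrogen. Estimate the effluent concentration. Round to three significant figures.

Mass balance: 2890·0.07600 + 667.0·Cₑ = 3557·5.000
→ Cₑ = (3557·5.000 − 2890·0.07600) / 667.0 = 26.33 mg/L.

26.3 mg/L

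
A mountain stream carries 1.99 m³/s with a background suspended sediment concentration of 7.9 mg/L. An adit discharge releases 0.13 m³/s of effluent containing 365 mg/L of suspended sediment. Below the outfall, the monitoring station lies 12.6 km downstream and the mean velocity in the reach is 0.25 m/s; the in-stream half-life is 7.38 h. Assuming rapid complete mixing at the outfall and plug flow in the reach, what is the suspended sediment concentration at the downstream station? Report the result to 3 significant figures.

8.00 mg/L

After mixing, C = (1.990·7.900 + 0.1300·365.0) / 2.120 = 63.17/2.120 = 29.80 mg/L.
Travel time t = 12.6·1000 / 0.25 = 50400 s = 14.00 h.
Half-life 7.38 h → k = ln 2 / 7.38 = 0.09392 h⁻¹ = 2.254 d⁻¹.
First-order decay: C = 29.80·exp(−k·t) = 29.80·0.2685 = 8.001 mg/L.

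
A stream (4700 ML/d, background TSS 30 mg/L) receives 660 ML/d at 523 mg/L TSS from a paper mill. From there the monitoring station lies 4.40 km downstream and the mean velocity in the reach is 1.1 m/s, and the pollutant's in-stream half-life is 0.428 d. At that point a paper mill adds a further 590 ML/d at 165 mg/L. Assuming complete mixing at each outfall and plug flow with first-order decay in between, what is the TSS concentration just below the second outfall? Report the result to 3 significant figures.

Mass balance: C = (4700·30.00 + 660.0·523.0) / 5360 = 486200/5360 = 90.71 mg/L; combined flow 5360 ML/d.
Travel time t = 4.40·1000 / 1.1 = 4000 s = 1.111 h.
Half-life 0.428 d → k = ln 2 / 0.428 = 1.620 d⁻¹.
First-order decay: C = 90.71·exp(−k·t) = 90.71·0.9278 = 84.15 mg/L.
Second outfall: C = (5360·84.15 + 590.0·165.0)/5950 = 92.17 mg/L.

92.2 mg/L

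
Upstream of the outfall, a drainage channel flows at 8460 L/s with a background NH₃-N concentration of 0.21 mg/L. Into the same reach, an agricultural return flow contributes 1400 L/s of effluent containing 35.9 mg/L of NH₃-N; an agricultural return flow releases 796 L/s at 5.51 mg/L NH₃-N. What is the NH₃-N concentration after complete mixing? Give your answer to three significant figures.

5.29 mg/L

Flow-weighted average: C = (8460·0.2100 + 1400·35.90 + 796.0·5.510) / 10660 = 56420/10660 = 5.295 mg/L.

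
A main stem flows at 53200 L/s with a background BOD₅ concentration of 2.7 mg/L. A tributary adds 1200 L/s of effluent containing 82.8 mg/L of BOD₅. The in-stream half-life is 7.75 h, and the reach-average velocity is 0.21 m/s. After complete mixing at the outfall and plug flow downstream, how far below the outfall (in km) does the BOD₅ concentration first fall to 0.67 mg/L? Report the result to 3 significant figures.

Mass balance: C = (53200·2.700 + 1200·82.80) / 54400 = 243000/54400 = 4.467 mg/L.
Half-life 7.75 h → k = ln 2 / 7.75 = 0.08944 h⁻¹ = 2.147 d⁻¹.
Set 4.467·exp(−k·t) = 0.67 → t = ln(4.467/0.67)/k = 76360 s = 21.21 h.
Distance = v·t = 0.21·76360 = 16040 m = 16.04 km.

16.0 km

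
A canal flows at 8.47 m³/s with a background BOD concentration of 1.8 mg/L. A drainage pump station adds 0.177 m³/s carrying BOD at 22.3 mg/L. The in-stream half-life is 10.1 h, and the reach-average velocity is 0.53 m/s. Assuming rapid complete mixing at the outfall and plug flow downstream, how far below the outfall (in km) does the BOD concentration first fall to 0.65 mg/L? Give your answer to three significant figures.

34.1 km

Mixed concentration C = ΣQC/ΣQ = (8.470·1.800 + 0.1770·22.30) / 8.647 = 19.19/8.647 = 2.220 mg/L.
Half-life 10.1 h → k = ln 2 / 10.1 = 0.06863 h⁻¹ = 1.647 d⁻¹.
Set 2.220·exp(−k·t) = 0.65 → t = ln(2.220/0.65)/k = 64420 s = 17.90 h.
Distance = v·t = 0.53·64420 = 34140 m = 34.14 km.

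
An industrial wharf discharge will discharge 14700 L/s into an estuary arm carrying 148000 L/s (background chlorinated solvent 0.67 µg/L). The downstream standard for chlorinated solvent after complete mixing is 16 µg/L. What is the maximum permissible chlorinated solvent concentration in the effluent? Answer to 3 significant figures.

At the limit, (Qr·Cr + Qe·Cₑ)/(Qr + Qe) = 16:
Cₑ = (162700·16 − 148000·0.6700) / 14700 = 170.3 µg/L.

170 µg/L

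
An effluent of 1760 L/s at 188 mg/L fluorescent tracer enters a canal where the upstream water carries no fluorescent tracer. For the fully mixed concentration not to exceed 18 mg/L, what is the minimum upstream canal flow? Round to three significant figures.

16600 L/s

Set C_mix = 18: (Q·0 + 1760·188.0) / (Q + 1760) = 18
→ Q = 1760·(188.0 − 18)/(18 − 0) = 16620 L/s.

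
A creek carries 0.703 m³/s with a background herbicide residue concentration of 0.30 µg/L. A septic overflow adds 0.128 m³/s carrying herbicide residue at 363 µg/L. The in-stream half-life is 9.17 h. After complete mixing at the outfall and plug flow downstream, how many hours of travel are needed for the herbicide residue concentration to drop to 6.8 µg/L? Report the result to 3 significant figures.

Flow-weighted average: C = (0.7030·0.3000 + 0.1280·363.0) / 0.8310 = 46.67/0.8310 = 56.17 µg/L.
Half-life 9.17 h → k = ln 2 / 9.17 = 0.07559 h⁻¹ = 1.814 d⁻¹.
56.17·exp(−k·t) = 6.8 → t = ln(56.17/6.8)/k = 100600 s = 27.93 h.

27.9 h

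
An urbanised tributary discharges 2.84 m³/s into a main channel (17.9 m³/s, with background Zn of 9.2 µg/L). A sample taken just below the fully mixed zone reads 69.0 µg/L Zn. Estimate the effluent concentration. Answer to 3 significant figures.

Mass balance: 17.90·9.200 + 2.840·Cₑ = 20.74·69.00
→ Cₑ = (20.74·69.00 − 17.90·9.200) / 2.840 = 445.9 µg/L.

446 µg/L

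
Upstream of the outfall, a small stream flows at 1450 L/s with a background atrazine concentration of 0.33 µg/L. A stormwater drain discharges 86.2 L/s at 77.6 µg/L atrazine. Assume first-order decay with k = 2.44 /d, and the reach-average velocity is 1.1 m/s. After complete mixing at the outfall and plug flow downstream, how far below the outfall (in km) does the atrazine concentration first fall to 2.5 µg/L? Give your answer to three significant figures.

24.3 km

Mixed concentration C = ΣQC/ΣQ = (1450·0.3300 + 86.20·77.60) / 1536 = 7168/1536 = 4.666 µg/L.
Set 4.666·exp(−k·t) = 2.5 → t = ln(4.666/2.5)/k = 22090 s = 6.137 h.
Distance = v·t = 1.1·22090 = 24300 m = 24.30 km.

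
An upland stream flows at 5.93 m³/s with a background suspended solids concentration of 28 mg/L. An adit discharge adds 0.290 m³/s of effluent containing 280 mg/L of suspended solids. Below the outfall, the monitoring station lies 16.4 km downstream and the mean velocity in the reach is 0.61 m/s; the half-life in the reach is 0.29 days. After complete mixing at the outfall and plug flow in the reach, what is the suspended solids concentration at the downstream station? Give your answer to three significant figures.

Flow-weighted average: C = (5.930·28.00 + 0.2900·280.0) / 6.220 = 247.2/6.220 = 39.75 mg/L.
Travel time t = 16.4·1000 / 0.61 = 26890 s = 7.468 h.
Half-life 0.29 d → k = ln 2 / 0.29 = 2.390 d⁻¹.
Decay over the reach: 39.75·exp(−kt) = 39.75·0.4753 = 18.89 mg/L.

18.9 mg/L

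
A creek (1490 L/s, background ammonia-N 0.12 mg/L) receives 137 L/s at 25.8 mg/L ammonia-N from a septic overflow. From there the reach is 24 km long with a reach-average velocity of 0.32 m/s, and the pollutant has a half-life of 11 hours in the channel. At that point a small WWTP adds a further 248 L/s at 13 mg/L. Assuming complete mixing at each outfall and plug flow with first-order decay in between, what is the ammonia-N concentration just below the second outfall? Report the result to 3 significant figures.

2.25 mg/L

Mass balance: C = (1490·0.1200 + 137.0·25.80) / 1627 = 3713/1627 = 2.282 mg/L; combined flow 1627 L/s.
Travel time t = 24·1000 / 0.32 = 75000 s = 20.83 h.
Half-life 11 h → k = ln 2 / 11 = 0.06301 h⁻¹ = 1.512 d⁻¹.
Applying C = C₀e^(−kt): 2.282 × 0.2691 = 0.6141 mg/L.
Second outfall: C = (1627·0.6141 + 248.0·13.00)/1875 = 2.252 mg/L.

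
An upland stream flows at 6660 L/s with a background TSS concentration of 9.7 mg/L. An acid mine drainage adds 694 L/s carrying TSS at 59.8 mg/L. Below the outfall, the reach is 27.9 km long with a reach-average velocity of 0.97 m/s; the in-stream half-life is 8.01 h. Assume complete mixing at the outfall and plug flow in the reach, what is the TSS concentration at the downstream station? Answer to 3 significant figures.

7.23 mg/L

Conservation of mass: C = (6660·9.700 + 694.0·59.80) / 7354 = 106100/7354 = 14.43 mg/L.
Travel time t = 27.9·1000 / 0.97 = 28760 s = 7.990 h.
Half-life 8.01 h → k = ln 2 / 8.01 = 0.08654 h⁻¹ = 2.077 d⁻¹.
First-order decay: C = 14.43·exp(−k·t) = 14.43·0.5009 = 7.227 mg/L.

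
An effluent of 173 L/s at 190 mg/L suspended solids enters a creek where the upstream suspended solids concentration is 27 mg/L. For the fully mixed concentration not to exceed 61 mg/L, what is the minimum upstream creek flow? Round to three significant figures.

656 L/s

Set C_mix = 61: (Q·27.00 + 173.0·190.0) / (Q + 173.0) = 61
→ Q = 173.0·(190.0 − 61)/(61 − 27.00) = 656.4 L/s.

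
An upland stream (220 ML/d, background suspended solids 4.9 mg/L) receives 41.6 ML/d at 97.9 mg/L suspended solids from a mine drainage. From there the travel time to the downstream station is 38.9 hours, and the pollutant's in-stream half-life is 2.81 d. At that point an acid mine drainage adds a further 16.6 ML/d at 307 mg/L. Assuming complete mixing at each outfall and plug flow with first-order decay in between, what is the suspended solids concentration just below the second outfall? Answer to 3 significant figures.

After mixing, C = (220.0·4.900 + 41.60·97.90) / 261.6 = 5151/261.6 = 19.69 mg/L; combined flow 261.6 ML/d.
Half-life 2.81 d → k = ln 2 / 2.81 = 0.2467 d⁻¹.
Applying C = C₀e^(−kt): 19.69 × 0.6704 = 13.20 mg/L.
Second outfall: C = (261.6·13.20 + 16.60·307.0)/278.2 = 30.73 mg/L.

30.7 mg/L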